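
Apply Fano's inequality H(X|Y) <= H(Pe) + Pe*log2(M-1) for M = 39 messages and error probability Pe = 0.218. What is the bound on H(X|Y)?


H(Pe) = -Pe*log2(Pe) - (1-Pe)*log2(1-Pe) = -0.218*log2(0.218) - 0.782*log2(0.782) = 0.479077 + 0.277422 = 0.7565. Pe*log2(M-1) = 0.218*log2(38) = 1.144048. Bound = H(Pe) + Pe*log2(M-1) = 0.479077 + 0.277422 + 1.144048 = 1.9005

1.9005 bits


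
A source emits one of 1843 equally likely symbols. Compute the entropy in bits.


H = log2(n) = log2(1843) = 10.8478

10.8478 bits


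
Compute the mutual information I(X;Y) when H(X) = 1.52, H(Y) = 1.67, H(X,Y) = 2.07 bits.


I(X;Y) = H(X) + H(Y) - H(X,Y) = 1.52 + 1.67 - 2.07 = 1.12

1.12 bits


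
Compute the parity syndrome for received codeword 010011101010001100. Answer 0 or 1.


Syndrome = XOR of all bits = 0 XOR 1 XOR 0 XOR 0 XOR 1 XOR 1 XOR 1 XOR 0 XOR 1 XOR 0 XOR 1 XOR 0 XOR 0 XOR 0 XOR 1 XOR 1 XOR 0 XOR 0 = 0

0


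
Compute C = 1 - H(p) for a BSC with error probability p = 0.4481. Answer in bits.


H(p) = -p*log2(p) - (1-p)*log2(1-p) = -0.4481*log2(0.4481) - 0.5519*log2(0.5519) = 0.518948 + 0.473266 = 0.9922. C = 1 - H(p) = 1 - 0.9922 = 0.0078

0.0078 bits


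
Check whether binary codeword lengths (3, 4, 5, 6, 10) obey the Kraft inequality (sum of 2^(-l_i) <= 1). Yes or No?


Kraft sum = sum(2^(-l_i)) = 0.2354, need <= 1. Result: satisfied (a binary prefix-free code with these lengths exists)

Yes


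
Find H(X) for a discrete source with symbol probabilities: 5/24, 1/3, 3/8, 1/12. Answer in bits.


H = -sum(p_i * log2(p_i)). Terms: -(5/24)*log2(5/24) = 0.471466; -(1/3)*log2(1/3) = 0.528321; -(3/8)*log2(3/8) = 0.530639; -(1/12)*log2(1/12) = 0.298747. H = 0.471466 + 0.528321 + 0.530639 + 0.298747 = 1.8292

1.8292 bits


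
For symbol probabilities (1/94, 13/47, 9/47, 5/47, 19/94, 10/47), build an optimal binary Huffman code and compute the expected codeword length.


Huffman construction (repeatedly merge the two least-probable nodes; each merge adds 1 bit to every symbol beneath it): 1/94 + 5/47 = 11/94; 11/94 + 9/47 = 29/94; 19/94 + 10/47 = 39/94; 13/47 + 29/94 = 55/94; 39/94 + 55/94 = 1. Resulting codeword lengths (in the order the probabilities were given): (4, 2, 3, 4, 2, 2). L_avg = sum(p_i * l_i) = 1/94*4 + 13/47*2 + 9/47*3 + 5/47*4 + 19/94*2 + 10/47*2 = 114/47 = 2.4255

2.4255 bits


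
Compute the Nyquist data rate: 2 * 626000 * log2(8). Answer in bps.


Rate = 2 * B * log2(M) = 2 * 626000 * 3.0 = 3756000.0

3756000.0 bps


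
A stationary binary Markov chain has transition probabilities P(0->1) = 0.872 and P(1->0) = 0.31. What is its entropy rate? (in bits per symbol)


Stationary distribution: pi_0 = p10/(p01+p10) = 0.2623, pi_1 = 0.7377. Entropy rate H' = pi_0*H(p01) + pi_1*H(p10) = 0.2623*0.5519 + 0.7377*0.8932 = 0.8037

0.8037 bits/symbol


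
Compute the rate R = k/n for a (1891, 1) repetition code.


Rate = k/n = 1/1891

1/1891


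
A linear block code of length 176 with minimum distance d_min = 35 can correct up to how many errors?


Correction capability = floor((d-1)/2) = floor((35-1)/2) = 17

17 errors


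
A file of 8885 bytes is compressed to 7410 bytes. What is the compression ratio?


Ratio = original / compressed = 8885 / 7410 = 1.1991

1.1991


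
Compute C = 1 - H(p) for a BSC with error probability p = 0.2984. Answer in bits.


H(p) = -p*log2(p) - (1-p)*log2(1-p) = -0.2984*log2(0.2984) - 0.7016*log2(0.7016) = 0.520613 + 0.358714 = 0.8793. C = 1 - H(p) = 1 - 0.8793 = 0.1207

0.1207 bits


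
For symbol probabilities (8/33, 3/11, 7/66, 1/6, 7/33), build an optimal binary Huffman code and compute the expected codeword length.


Huffman construction (repeatedly merge the two least-probable nodes; each merge adds 1 bit to every symbol beneath it): 7/66 + 1/6 = 3/11; 7/33 + 8/33 = 5/11; 3/11 + 3/11 = 6/11; 5/11 + 6/11 = 1. Resulting codeword lengths (in the order the probabilities were given): (2, 2, 3, 3, 2). L_avg = sum(p_i * l_i) = 8/33*2 + 3/11*2 + 7/66*3 + 1/6*3 + 7/33*2 = 25/11 = 2.2727

2.2727 bits


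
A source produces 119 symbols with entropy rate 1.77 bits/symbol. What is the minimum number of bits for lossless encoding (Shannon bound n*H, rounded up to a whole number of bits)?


Minimum bits >= n * H = 119 * 1.77 = 210.63, rounded up to a whole number of bits = 211

211 bits


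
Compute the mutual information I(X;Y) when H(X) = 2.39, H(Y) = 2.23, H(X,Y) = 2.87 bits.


I(X;Y) = H(X) + H(Y) - H(X,Y) = 2.39 + 2.23 - 2.87 = 1.75

1.75 bits


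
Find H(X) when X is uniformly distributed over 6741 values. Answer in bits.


H = log2(n) = log2(6741) = 12.7187

12.7187 bits


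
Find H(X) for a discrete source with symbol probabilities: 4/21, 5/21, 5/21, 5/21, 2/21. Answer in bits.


H = -sum(p_i * log2(p_i)). Terms: -(4/21)*log2(4/21) = 0.455680; -(5/21)*log2(5/21) = 0.492950; -(5/21)*log2(5/21) = 0.492950; -(5/21)*log2(5/21) = 0.492950; -(2/21)*log2(2/21) = 0.323078. H = 0.455680 + 0.492950 + 0.492950 + 0.492950 + 0.323078 = 2.2576

2.2576 bits


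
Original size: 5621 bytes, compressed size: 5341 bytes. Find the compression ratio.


Ratio = original / compressed = 5621 / 5341 = 1.0524

1.0524


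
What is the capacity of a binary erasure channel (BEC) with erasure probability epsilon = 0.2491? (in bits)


C = 1 - epsilon = 1 - 0.2491 = 0.7509

0.7509 bits


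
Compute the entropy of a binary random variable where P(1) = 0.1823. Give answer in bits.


H = -p*log2(p) - (1-p)*log2(1-p). -0.1823*log2(0.1823) = 0.447658; -0.8177*log2(0.8177) = 0.237424. H = 0.447658 + 0.237424 = 0.6851

0.6851 bits


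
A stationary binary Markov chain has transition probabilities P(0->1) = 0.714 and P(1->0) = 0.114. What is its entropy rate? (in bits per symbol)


Stationary distribution: pi_0 = p10/(p01+p10) = 0.1377, pi_1 = 0.8623. Entropy rate H' = pi_0*H(p01) + pi_1*H(p10) = 0.1377*0.8635 + 0.8623*0.5119 = 0.5603

0.5603 bits/symbol


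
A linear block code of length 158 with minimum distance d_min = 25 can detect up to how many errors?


Detection capability = d_min - 1 = 25 - 1 = 24

24 errors


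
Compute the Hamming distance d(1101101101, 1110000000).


Count differing positions: . . ^ ^ ^ . ^ ^ . ^ = 6 differences

6


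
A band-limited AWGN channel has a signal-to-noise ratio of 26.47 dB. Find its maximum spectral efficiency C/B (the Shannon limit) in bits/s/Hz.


SNR_linear = 10^(26.47/10) = 443.6086; C/B = log2(1 + SNR_linear) = log2(1 + 443.6086) = 8.7964

8.7964 bits/s/Hz


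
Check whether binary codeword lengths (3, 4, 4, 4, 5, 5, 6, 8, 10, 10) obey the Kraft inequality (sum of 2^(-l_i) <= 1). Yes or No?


Kraft sum = sum(2^(-l_i)) = 0.3965, need <= 1. Result: satisfied (a binary prefix-free code with these lengths exists)

Yes


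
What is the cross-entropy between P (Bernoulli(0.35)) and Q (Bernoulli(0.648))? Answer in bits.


H(P,Q) = -p*log2(q) - (1-p)*log2(1-q). -0.35*log2(0.648) = 0.219077; -0.65*log2(0.352) = 0.979129. H(P,Q) = 0.219077 + 0.979129 = 1.1982

1.1982 bits


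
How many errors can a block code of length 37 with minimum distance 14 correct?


Correction capability = floor((d-1)/2) = floor((14-1)/2) = 6

6 errors


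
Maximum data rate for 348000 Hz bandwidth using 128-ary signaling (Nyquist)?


Rate = 2 * B * log2(M) = 2 * 348000 * 7.0 = 4872000.0

4872000.0 bps


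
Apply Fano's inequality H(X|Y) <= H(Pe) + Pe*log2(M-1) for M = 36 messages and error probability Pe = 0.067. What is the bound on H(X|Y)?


H(Pe) = -Pe*log2(Pe) - (1-Pe)*log2(1-Pe) = -0.067*log2(0.067) - 0.933*log2(0.933) = 0.261280 + 0.093348 = 0.3546. Pe*log2(M-1) = 0.067*log2(35) = 0.343662. Bound = H(Pe) + Pe*log2(M-1) = 0.261280 + 0.093348 + 0.343662 = 0.6983

0.6983 bits


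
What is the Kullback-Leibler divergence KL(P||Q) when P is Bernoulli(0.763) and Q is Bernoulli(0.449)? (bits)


KL = p*log2(p/q) + (1-p)*log2((1-p)/(1-q)) = 0.763*log2(0.763/0.449) + 0.237*log2(0.237/0.551) = 0.2952

0.2952 bits


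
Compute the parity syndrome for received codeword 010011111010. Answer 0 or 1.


Syndrome = XOR of all bits = 0 XOR 1 XOR 0 XOR 0 XOR 1 XOR 1 XOR 1 XOR 1 XOR 1 XOR 0 XOR 1 XOR 0 = 1

1


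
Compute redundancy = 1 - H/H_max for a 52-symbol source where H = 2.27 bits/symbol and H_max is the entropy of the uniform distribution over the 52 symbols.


H_max = log2(K) = log2(52) = 5.7004 bits/symbol. Redundancy = 1 - H/H_max = 1 - 2.27/5.7004 = 1 - 0.3982 = 0.6018

0.6018


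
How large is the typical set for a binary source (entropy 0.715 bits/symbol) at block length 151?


log2|A_typical| = nH = 151 * 0.715 = 107.965, so |A_typical| ~ 2^107.965 = 3.167e+32

3.167e+32


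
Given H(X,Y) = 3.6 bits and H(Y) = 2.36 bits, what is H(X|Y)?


H(X|Y) = H(X,Y) - H(Y) = 3.6 - 2.36 = 1.24

1.24 bits


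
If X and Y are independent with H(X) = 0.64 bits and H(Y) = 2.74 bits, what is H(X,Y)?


For independent variables, H(X,Y) = H(X) + H(Y) = 0.64 + 2.74 = 3.38

3.38 bits


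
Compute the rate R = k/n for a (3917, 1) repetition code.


Rate = k/n = 1/3917

1/3917


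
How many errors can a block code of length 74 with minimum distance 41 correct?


Correction capability = floor((d-1)/2) = floor((41-1)/2) = 20

20 errors


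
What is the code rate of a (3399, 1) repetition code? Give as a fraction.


Rate = k/n = 1/3399

1/3399


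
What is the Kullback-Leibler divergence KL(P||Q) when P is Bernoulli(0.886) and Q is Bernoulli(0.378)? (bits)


KL = p*log2(p/q) + (1-p)*log2((1-p)/(1-q)) = 0.886*log2(0.886/0.378) + 0.114*log2(0.114/0.622) = 0.8098

0.8098 bits


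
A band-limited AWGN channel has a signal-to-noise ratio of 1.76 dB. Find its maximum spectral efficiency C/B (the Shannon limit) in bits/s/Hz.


SNR_linear = 10^(1.76/10) = 1.4997; C/B = log2(1 + SNR_linear) = log2(1 + 1.4997) = 1.3217

1.3217 bits/s/Hz


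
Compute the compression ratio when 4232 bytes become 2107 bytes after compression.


Ratio = original / compressed = 4232 / 2107 = 2.0085

2.0085


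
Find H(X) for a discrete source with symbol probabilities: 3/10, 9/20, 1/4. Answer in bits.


H = -sum(p_i * log2(p_i)). Terms: -(3/10)*log2(3/10) = 0.521090; -(9/20)*log2(9/20) = 0.518401; -(1/4)*log2(1/4) = 0.500000. H = 0.521090 + 0.518401 + 0.500000 = 1.5395

1.5395 bits


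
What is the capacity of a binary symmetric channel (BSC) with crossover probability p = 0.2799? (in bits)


H(p) = -p*log2(p) - (1-p)*log2(1-p) = -0.2799*log2(0.2799) - 0.7201*log2(0.7201) = 0.514181 + 0.341134 = 0.8553. C = 1 - H(p) = 1 - 0.8553 = 0.1447

0.1447 bits


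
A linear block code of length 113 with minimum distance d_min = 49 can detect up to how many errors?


Detection capability = d_min - 1 = 49 - 1 = 48

48 errors


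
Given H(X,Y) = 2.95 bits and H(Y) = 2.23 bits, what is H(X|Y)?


H(X|Y) = H(X,Y) - H(Y) = 2.95 - 2.23 = 0.72

0.72 bits


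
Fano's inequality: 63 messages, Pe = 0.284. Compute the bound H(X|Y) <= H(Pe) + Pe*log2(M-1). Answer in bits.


H(Pe) = -Pe*log2(Pe) - (1-Pe)*log2(1-Pe) = -0.284*log2(0.284) - 0.716*log2(0.716) = 0.515755 + 0.345089 = 0.8608. Pe*log2(M-1) = 0.284*log2(62) = 1.690992. Bound = H(Pe) + Pe*log2(M-1) = 0.515755 + 0.345089 + 1.690992 = 2.5518

2.5518 bits


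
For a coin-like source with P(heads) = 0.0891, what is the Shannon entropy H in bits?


H = -p*log2(p) - (1-p)*log2(1-p). -0.0891*log2(0.0891) = 0.310819; -0.9109*log2(0.9109) = 0.122639. H = 0.310819 + 0.122639 = 0.4335

0.4335 bits


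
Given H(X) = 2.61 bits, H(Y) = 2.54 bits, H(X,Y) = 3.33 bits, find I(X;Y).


I(X;Y) = H(X) + H(Y) - H(X,Y) = 2.61 + 2.54 - 3.33 = 1.82

1.82 bits


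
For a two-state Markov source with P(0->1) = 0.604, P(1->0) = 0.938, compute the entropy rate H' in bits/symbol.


Stationary distribution: pi_0 = p10/(p01+p10) = 0.6083, pi_1 = 0.3917. Entropy rate H' = pi_0*H(p01) + pi_1*H(p10) = 0.6083*0.9686 + 0.3917*0.3353 = 0.7205

0.7205 bits/symbol


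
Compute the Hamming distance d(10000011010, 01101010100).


Count differing positions: ^ ^ ^ . ^ . . ^ ^ ^ . = 7 differences

7


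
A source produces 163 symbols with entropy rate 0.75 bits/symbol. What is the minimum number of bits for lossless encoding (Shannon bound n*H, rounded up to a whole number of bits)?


Minimum bits >= n * H = 163 * 0.75 = 122.25, rounded up to a whole number of bits = 123

123 bits


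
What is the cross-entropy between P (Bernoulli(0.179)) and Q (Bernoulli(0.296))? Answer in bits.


H(P,Q) = -p*log2(q) - (1-p)*log2(1-q). -0.179*log2(0.296) = 0.314383; -0.821*log2(0.704) = 0.415716. H(P,Q) = 0.314383 + 0.415716 = 0.7301

0.7301 bits


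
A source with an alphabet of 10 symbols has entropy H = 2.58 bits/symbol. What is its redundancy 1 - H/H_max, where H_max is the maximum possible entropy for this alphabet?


H_max = log2(K) = log2(10) = 3.3219 bits/symbol. Redundancy = 1 - H/H_max = 1 - 2.58/3.3219 = 1 - 0.7767 = 0.2233

0.2233


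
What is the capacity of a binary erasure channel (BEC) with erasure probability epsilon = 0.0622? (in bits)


C = 1 - epsilon = 1 - 0.0622 = 0.9378

0.9378 bits


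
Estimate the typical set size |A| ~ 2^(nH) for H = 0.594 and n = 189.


log2|A_typical| = nH = 189 * 0.594 = 112.266, so |A_typical| ~ 2^112.266 = 6.244e+33

6.244e+33


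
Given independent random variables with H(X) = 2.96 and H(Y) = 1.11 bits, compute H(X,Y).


For independent variables, H(X,Y) = H(X) + H(Y) = 2.96 + 1.11 = 4.07

4.07 bits


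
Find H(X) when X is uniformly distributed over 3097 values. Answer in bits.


H = log2(n) = log2(3097) = 11.5967

11.5967 bits


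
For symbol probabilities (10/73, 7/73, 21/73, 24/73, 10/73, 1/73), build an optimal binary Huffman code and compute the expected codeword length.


Huffman construction (repeatedly merge the two least-probable nodes; each merge adds 1 bit to every symbol beneath it): 1/73 + 7/73 = 8/73; 8/73 + 10/73 = 18/73; 10/73 + 18/73 = 28/73; 21/73 + 24/73 = 45/73; 28/73 + 45/73 = 1. Resulting codeword lengths (in the order the probabilities were given): (3, 4, 2, 2, 2, 4). L_avg = sum(p_i * l_i) = 10/73*3 + 7/73*4 + 21/73*2 + 24/73*2 + 10/73*2 + 1/73*4 = 172/73 = 2.3562

2.3562 bits


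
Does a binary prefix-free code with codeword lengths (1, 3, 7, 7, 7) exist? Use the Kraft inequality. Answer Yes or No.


Kraft sum = sum(2^(-l_i)) = 0.6484, need <= 1. Result: satisfied (a binary prefix-free code with these lengths exists)

Yes


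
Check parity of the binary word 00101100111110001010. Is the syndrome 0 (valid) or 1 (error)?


Syndrome = XOR of all bits = 0 XOR 0 XOR 1 XOR 0 XOR 1 XOR 1 XOR 0 XOR 0 XOR 1 XOR 1 XOR 1 XOR 1 XOR 1 XOR 0 XOR 0 XOR 0 XOR 1 XOR 0 XOR 1 XOR 0 = 0

0


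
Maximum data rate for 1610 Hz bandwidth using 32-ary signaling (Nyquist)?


Rate = 2 * B * log2(M) = 2 * 1610 * 5.0 = 16100.0

16100.0 bps


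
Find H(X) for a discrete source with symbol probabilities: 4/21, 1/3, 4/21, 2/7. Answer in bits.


H = -sum(p_i * log2(p_i)). Terms: -(4/21)*log2(4/21) = 0.455680; -(1/3)*log2(1/3) = 0.528321; -(4/21)*log2(4/21) = 0.455680; -(2/7)*log2(2/7) = 0.516387. H = 0.455680 + 0.528321 + 0.455680 + 0.516387 = 1.9561

1.9561 bits


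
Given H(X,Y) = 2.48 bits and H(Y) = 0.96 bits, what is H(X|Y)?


H(X|Y) = H(X,Y) - H(Y) = 2.48 - 0.96 = 1.52

1.52 bits


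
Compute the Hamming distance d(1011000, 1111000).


Count differing positions: . ^ . . . . . = 1 differences

1


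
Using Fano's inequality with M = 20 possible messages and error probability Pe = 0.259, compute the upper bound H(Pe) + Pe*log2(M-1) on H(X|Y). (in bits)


H(Pe) = -Pe*log2(Pe) - (1-Pe)*log2(1-Pe) = -0.259*log2(0.259) - 0.741*log2(0.741) = 0.504785 + 0.320449 = 0.8252. Pe*log2(M-1) = 0.259*log2(19) = 1.100213. Bound = H(Pe) + Pe*log2(M-1) = 0.504785 + 0.320449 + 1.100213 = 1.9254

1.9254 bits


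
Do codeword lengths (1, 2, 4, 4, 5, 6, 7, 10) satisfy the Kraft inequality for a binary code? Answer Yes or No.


Kraft sum = sum(2^(-l_i)) = 0.9307, need <= 1. Result: satisfied (a binary prefix-free code with these lengths exists)

Yes


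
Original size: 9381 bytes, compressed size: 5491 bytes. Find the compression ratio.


Ratio = original / compressed = 9381 / 5491 = 1.7084

1.7084


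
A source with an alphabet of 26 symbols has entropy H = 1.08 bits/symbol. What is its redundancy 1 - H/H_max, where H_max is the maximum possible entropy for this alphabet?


H_max = log2(K) = log2(26) = 4.7004 bits/symbol. Redundancy = 1 - H/H_max = 1 - 1.08/4.7004 = 1 - 0.2298 = 0.7702

0.7702


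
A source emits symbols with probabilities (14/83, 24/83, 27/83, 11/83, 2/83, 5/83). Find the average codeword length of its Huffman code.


Huffman construction (repeatedly merge the two least-probable nodes; each merge adds 1 bit to every symbol beneath it): 2/83 + 5/83 = 7/83; 7/83 + 11/83 = 18/83; 14/83 + 18/83 = 32/83; 24/83 + 27/83 = 51/83; 32/83 + 51/83 = 1. Resulting codeword lengths (in the order the probabilities were given): (2, 2, 2, 3, 4, 4). L_avg = sum(p_i * l_i) = 14/83*2 + 24/83*2 + 27/83*2 + 11/83*3 + 2/83*4 + 5/83*4 = 191/83 = 2.3012

2.3012 bits


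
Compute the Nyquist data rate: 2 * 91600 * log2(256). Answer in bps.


Rate = 2 * B * log2(M) = 2 * 91600 * 8.0 = 1465600.0

1465600.0 bps


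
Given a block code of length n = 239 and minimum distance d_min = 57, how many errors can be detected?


Detection capability = d_min - 1 = 57 - 1 = 56

56 errors


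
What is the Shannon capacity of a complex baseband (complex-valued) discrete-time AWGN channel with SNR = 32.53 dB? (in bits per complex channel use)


SNR_linear = 10^(32.53/10) = 1790.6059; C = log2(1 + SNR_linear) = log2(1 + 1790.6059) = 10.807

10.807 bits/channel use


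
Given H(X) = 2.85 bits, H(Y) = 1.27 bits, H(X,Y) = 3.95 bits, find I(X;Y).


I(X;Y) = H(X) + H(Y) - H(X,Y) = 2.85 + 1.27 - 3.95 = 0.17

0.17 bits


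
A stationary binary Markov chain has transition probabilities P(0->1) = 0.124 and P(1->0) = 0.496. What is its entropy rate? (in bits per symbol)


Stationary distribution: pi_0 = p10/(p01+p10) = 0.8, pi_1 = 0.2. Entropy rate H' = pi_0*H(p01) + pi_1*H(p10) = 0.8*0.5408 + 0.2*1.0 = 0.6326

0.6326 bits/symbol


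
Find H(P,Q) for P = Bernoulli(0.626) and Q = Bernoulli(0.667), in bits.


H(P,Q) = -p*log2(q) - (1-p)*log2(1-q). -0.626*log2(0.667) = 0.365735; -0.374*log2(0.333) = 0.593316. H(P,Q) = 0.365735 + 0.593316 = 0.9591

0.9591 bits


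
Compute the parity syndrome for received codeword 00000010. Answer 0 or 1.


Syndrome = XOR of all bits = 0 XOR 0 XOR 0 XOR 0 XOR 0 XOR 0 XOR 1 XOR 0 = 1

1


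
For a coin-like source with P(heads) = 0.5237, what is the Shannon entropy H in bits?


H = -p*log2(p) - (1-p)*log2(1-p). -0.5237*log2(0.5237) = 0.488710; -0.4763*log2(0.4763) = 0.509668. H = 0.488710 + 0.509668 = 0.9984

0.9984 bits


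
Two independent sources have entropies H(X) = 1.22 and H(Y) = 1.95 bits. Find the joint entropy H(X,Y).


For independent variables, H(X,Y) = H(X) + H(Y) = 1.22 + 1.95 = 3.17

3.17 bits


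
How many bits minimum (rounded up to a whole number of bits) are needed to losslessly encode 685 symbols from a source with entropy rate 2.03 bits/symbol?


Minimum bits >= n * H = 685 * 2.03 = 1390.55, rounded up to a whole number of bits = 1391

1391 bits


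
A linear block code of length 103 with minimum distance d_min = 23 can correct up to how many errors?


Correction capability = floor((d-1)/2) = floor((23-1)/2) = 11

11 errors


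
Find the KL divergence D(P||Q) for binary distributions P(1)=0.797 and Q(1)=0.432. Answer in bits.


KL = p*log2(p/q) + (1-p)*log2((1-p)/(1-q)) = 0.797*log2(0.797/0.432) + 0.203*log2(0.203/0.568) = 0.4029

0.4029 bits


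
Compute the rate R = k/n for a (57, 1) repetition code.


Rate = k/n = 1/57

1/57


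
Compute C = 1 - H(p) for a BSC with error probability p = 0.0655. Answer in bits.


H(p) = -p*log2(p) - (1-p)*log2(1-p) = -0.0655*log2(0.0655) - 0.9345*log2(0.9345) = 0.257570 + 0.091332 = 0.3489. C = 1 - H(p) = 1 - 0.3489 = 0.6511

0.6511 bits


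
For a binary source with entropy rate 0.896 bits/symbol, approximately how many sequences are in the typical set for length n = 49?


log2|A_typical| = nH = 49 * 0.896 = 43.904, so |A_typical| ~ 2^43.904 = 1.646e+13

1.646e+13


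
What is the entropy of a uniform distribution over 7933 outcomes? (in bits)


H = log2(n) = log2(7933) = 12.9537

12.9537 bits


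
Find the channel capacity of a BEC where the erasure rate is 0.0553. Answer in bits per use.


C = 1 - epsilon = 1 - 0.0553 = 0.9447

0.9447 bits


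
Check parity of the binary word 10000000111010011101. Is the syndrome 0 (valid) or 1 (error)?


Syndrome = XOR of all bits = 1 XOR 0 XOR 0 XOR 0 XOR 0 XOR 0 XOR 0 XOR 0 XOR 1 XOR 1 XOR 1 XOR 0 XOR 1 XOR 0 XOR 0 XOR 1 XOR 1 XOR 1 XOR 0 XOR 1 = 1

1


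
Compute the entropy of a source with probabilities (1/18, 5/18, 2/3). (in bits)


H = -sum(p_i * log2(p_i)). Terms: -(1/18)*log2(1/18) = 0.231663; -(5/18)*log2(5/18) = 0.513332; -(2/3)*log2(2/3) = 0.389975. H = 0.231663 + 0.513332 + 0.389975 = 1.135

1.135 bits


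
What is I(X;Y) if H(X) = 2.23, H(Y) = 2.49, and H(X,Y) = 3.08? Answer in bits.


I(X;Y) = H(X) + H(Y) - H(X,Y) = 2.23 + 2.49 - 3.08 = 1.64

1.64 bits


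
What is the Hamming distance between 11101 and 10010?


Count differing positions: . ^ ^ ^ ^ = 4 differences

4


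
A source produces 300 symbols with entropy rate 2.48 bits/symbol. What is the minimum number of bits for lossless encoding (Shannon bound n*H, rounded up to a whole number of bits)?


Minimum bits >= n * H = 300 * 2.48 = 744.0, rounded up to a whole number of bits = 744

744 bits


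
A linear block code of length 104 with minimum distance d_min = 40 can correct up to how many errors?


Correction capability = floor((d-1)/2) = floor((40-1)/2) = 19

19 errors


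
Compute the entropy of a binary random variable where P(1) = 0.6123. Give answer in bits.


H = -p*log2(p) - (1-p)*log2(1-p). -0.6123*log2(0.6123) = 0.433318; -0.3877*log2(0.3877) = 0.529981. H = 0.433318 + 0.529981 = 0.9633

0.9633 bits


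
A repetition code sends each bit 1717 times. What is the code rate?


Rate = k/n = 1/1717

1/1717


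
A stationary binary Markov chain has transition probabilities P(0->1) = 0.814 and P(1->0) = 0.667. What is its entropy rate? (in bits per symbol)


Stationary distribution: pi_0 = p10/(p01+p10) = 0.4504, pi_1 = 0.5496. Entropy rate H' = pi_0*H(p01) + pi_1*H(p10) = 0.4504*0.693 + 0.5496*0.918 = 0.8167

0.8167 bits/symbol


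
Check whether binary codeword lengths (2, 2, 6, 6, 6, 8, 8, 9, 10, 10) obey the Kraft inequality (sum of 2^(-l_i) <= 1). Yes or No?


Kraft sum = sum(2^(-l_i)) = 0.5586, need <= 1. Result: satisfied (a binary prefix-free code with these lengths exists)

Yes


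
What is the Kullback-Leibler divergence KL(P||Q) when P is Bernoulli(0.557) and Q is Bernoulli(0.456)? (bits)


KL = p*log2(p/q) + (1-p)*log2((1-p)/(1-q)) = 0.557*log2(0.557/0.456) + 0.443*log2(0.443/0.544) = 0.0295

0.0295 bits


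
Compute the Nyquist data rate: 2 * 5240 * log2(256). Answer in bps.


Rate = 2 * B * log2(M) = 2 * 5240 * 8.0 = 83840.0

83840.0 bps


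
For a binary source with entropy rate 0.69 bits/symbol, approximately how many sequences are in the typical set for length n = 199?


log2|A_typical| = nH = 199 * 0.69 = 137.31, so |A_typical| ~ 2^137.31 = 2.160e+41

2.160e+41


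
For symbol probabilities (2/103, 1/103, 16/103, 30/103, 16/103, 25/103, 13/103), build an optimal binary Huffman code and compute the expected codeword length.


Huffman construction (repeatedly merge the two least-probable nodes; each merge adds 1 bit to every symbol beneath it): 1/103 + 2/103 = 3/103; 3/103 + 13/103 = 16/103; 16/103 + 16/103 = 32/103; 16/103 + 25/103 = 41/103; 30/103 + 32/103 = 62/103; 41/103 + 62/103 = 1. Resulting codeword lengths (in the order the probabilities were given): (4, 4, 3, 2, 3, 2, 3). L_avg = sum(p_i * l_i) = 2/103*4 + 1/103*4 + 16/103*3 + 30/103*2 + 16/103*3 + 25/103*2 + 13/103*3 = 257/103 = 2.4951

2.4951 bits


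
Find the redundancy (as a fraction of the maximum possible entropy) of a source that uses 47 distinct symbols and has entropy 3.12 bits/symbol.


H_max = log2(K) = log2(47) = 5.5546 bits/symbol. Redundancy = 1 - H/H_max = 1 - 3.12/5.5546 = 1 - 0.5617 = 0.4383

0.4383


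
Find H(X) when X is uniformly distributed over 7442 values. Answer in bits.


H = log2(n) = log2(7442) = 12.8615

12.8615 bits


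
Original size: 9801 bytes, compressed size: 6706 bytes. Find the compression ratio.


Ratio = original / compressed = 9801 / 6706 = 1.4615

1.4615


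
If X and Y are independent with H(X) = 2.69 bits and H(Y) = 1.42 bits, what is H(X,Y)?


For independent variables, H(X,Y) = H(X) + H(Y) = 2.69 + 1.42 = 4.11

4.11 bits


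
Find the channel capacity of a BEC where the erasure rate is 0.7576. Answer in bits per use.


C = 1 - epsilon = 1 - 0.7576 = 0.2424

0.2424 bits


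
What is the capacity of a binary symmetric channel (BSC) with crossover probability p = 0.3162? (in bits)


H(p) = -p*log2(p) - (1-p)*log2(1-p) = -0.3162*log2(0.3162) - 0.6838*log2(0.6838) = 0.525237 + 0.374964 = 0.9002. C = 1 - H(p) = 1 - 0.9002 = 0.0998

0.0998 bits


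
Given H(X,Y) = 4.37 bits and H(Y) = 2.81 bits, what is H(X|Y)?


H(X|Y) = H(X,Y) - H(Y) = 4.37 - 2.81 = 1.56

1.56 bits


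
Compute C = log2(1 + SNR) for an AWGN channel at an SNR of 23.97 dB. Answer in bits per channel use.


SNR_linear = 10^(23.97/10) = 249.4595; C = log2(1 + SNR_linear) = log2(1 + 249.4595) = 7.9684

7.9684 bits/channel use


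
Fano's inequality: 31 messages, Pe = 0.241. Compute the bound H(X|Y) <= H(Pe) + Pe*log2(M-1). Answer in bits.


H(Pe) = -Pe*log2(Pe) - (1-Pe)*log2(1-Pe) = -0.241*log2(0.241) - 0.759*log2(0.759) = 0.494748 + 0.301952 = 0.7967. Pe*log2(M-1) = 0.241*log2(30) = 1.182561. Bound = H(Pe) + Pe*log2(M-1) = 0.494748 + 0.301952 + 1.182561 = 1.9793

1.9793 bits


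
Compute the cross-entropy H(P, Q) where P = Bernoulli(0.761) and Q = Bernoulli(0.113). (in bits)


H(P,Q) = -p*log2(q) - (1-p)*log2(1-q). -0.761*log2(0.113) = 2.393806; -0.239*log2(0.887) = 0.041346. H(P,Q) = 2.393806 + 0.041346 = 2.4352

2.4352 bits


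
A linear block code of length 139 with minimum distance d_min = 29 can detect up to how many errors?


Detection capability = d_min - 1 = 29 - 1 = 28

28 errors


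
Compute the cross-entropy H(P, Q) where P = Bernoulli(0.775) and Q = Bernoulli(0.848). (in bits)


H(P,Q) = -p*log2(q) - (1-p)*log2(1-q). -0.775*log2(0.848) = 0.184344; -0.225*log2(0.152) = 0.611518. H(P,Q) = 0.184344 + 0.611518 = 0.7959

0.7959 bits


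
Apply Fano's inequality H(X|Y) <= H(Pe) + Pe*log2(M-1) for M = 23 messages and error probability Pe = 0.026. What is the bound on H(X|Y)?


H(Pe) = -Pe*log2(Pe) - (1-Pe)*log2(1-Pe) = -0.026*log2(0.026) - 0.974*log2(0.974) = 0.136899 + 0.037018 = 0.1739. Pe*log2(M-1) = 0.026*log2(22) = 0.115945. Bound = H(Pe) + Pe*log2(M-1) = 0.136899 + 0.037018 + 0.115945 = 0.2899

0.2899 bits


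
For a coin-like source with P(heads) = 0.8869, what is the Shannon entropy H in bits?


H = -p*log2(p) - (1-p)*log2(1-p). -0.8869*log2(0.8869) = 0.153573; -0.1131*log2(0.1131) = 0.355624. H = 0.153573 + 0.355624 = 0.5092

0.5092 bits


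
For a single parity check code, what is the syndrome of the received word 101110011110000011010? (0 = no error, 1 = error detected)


Syndrome = XOR of all bits = 1 XOR 0 XOR 1 XOR 1 XOR 1 XOR 0 XOR 0 XOR 1 XOR 1 XOR 1 XOR 1 XOR 0 XOR 0 XOR 0 XOR 0 XOR 0 XOR 1 XOR 1 XOR 0 XOR 1 XOR 0 = 1

1


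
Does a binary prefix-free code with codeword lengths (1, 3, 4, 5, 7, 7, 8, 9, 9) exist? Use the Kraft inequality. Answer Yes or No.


Kraft sum = sum(2^(-l_i)) = 0.7422, need <= 1. Result: satisfied (a binary prefix-free code with these lengths exists)

Yes


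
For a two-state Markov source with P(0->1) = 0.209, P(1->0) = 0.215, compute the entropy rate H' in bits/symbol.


Stationary distribution: pi_0 = p10/(p01+p10) = 0.5071, pi_1 = 0.4929. Entropy rate H' = pi_0*H(p01) + pi_1*H(p10) = 0.5071*0.7396 + 0.4929*0.7509 = 0.7452

0.7452 bits/symbol


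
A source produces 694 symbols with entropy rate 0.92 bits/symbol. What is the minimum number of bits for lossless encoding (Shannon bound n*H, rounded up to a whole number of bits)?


Minimum bits >= n * H = 694 * 0.92 = 638.48, rounded up to a whole number of bits = 639

639 bits


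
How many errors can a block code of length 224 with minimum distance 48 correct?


Correction capability = floor((d-1)/2) = floor((48-1)/2) = 23

23 errors


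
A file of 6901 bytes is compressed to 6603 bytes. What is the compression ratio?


Ratio = original / compressed = 6901 / 6603 = 1.0451

1.0451


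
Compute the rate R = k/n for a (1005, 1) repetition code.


Rate = k/n = 1/1005

1/1005


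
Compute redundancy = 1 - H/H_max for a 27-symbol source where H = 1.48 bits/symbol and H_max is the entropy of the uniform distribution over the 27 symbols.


H_max = log2(K) = log2(27) = 4.7549 bits/symbol. Redundancy = 1 - H/H_max = 1 - 1.48/4.7549 = 1 - 0.3113 = 0.6887

0.6887


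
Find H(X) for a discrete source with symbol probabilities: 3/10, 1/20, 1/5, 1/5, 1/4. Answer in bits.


H = -sum(p_i * log2(p_i)). Terms: -(3/10)*log2(3/10) = 0.521090; -(1/20)*log2(1/20) = 0.216096; -(1/5)*log2(1/5) = 0.464386; -(1/5)*log2(1/5) = 0.464386; -(1/4)*log2(1/4) = 0.500000. H = 0.521090 + 0.216096 + 0.464386 + 0.464386 + 0.500000 = 2.166

2.166 bits


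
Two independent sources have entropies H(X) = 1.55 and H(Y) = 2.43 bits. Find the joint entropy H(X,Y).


For independent variables, H(X,Y) = H(X) + H(Y) = 1.55 + 2.43 = 3.98

3.98 bits


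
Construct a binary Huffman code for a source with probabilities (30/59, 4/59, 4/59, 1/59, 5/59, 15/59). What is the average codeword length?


Huffman construction (repeatedly merge the two least-probable nodes; each merge adds 1 bit to every symbol beneath it): 1/59 + 4/59 = 5/59; 4/59 + 5/59 = 9/59; 5/59 + 9/59 = 14/59; 14/59 + 15/59 = 29/59; 29/59 + 30/59 = 1. Resulting codeword lengths (in the order the probabilities were given): (1, 4, 4, 4, 4, 2). L_avg = sum(p_i * l_i) = 30/59*1 + 4/59*4 + 4/59*4 + 1/59*4 + 5/59*4 + 15/59*2 = 116/59 = 1.9661

1.9661 bits


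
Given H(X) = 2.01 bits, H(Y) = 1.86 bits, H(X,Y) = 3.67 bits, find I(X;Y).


I(X;Y) = H(X) + H(Y) - H(X,Y) = 2.01 + 1.86 - 3.67 = 0.2

0.2 bits


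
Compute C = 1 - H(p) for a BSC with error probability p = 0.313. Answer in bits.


H(p) = -p*log2(p) - (1-p)*log2(1-p) = -0.313*log2(0.313) - 0.687*log2(0.687) = 0.524515 + 0.372092 = 0.8966. C = 1 - H(p) = 1 - 0.8966 = 0.1034

0.1034 bits


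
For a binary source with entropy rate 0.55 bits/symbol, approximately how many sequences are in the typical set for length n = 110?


log2|A_typical| = nH = 110 * 0.55 = 60.5, so |A_typical| ~ 2^60.5 = 1.630e+18

1.630e+18


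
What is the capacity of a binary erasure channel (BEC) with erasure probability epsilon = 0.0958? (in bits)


C = 1 - epsilon = 1 - 0.0958 = 0.9042

0.9042 bits


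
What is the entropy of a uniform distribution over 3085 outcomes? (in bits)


H = log2(n) = log2(3085) = 11.5911

11.5911 bits


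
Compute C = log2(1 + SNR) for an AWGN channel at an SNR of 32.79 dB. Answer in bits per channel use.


SNR_linear = 10^(32.79/10) = 1901.0783; C = log2(1 + SNR_linear) = log2(1 + 1901.0783) = 10.8934

10.8934 bits/channel use


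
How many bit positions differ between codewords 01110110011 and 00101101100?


Count differing positions: . ^ . ^ ^ . ^ ^ ^ ^ ^ = 8 differences

8


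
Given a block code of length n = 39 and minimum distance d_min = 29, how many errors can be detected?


Detection capability = d_min - 1 = 29 - 1 = 28

28 errors


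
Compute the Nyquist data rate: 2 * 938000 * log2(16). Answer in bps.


Rate = 2 * B * log2(M) = 2 * 938000 * 4.0 = 7504000.0

7504000.0 bps


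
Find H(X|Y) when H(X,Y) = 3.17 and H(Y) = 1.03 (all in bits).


H(X|Y) = H(X,Y) - H(Y) = 3.17 - 1.03 = 2.14

2.14 bits


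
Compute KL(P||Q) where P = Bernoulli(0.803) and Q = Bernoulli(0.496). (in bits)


KL = p*log2(p/q) + (1-p)*log2((1-p)/(1-q)) = 0.803*log2(0.803/0.496) + 0.197*log2(0.197/0.504) = 0.2912

0.2912 bits


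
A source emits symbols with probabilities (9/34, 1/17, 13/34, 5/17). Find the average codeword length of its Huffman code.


Huffman construction (repeatedly merge the two least-probable nodes; each merge adds 1 bit to every symbol beneath it): 1/17 + 9/34 = 11/34; 5/17 + 11/34 = 21/34; 13/34 + 21/34 = 1. Resulting codeword lengths (in the order the probabilities were given): (3, 3, 1, 2). L_avg = sum(p_i * l_i) = 9/34*3 + 1/17*3 + 13/34*1 + 5/17*2 = 33/17 = 1.9412

1.9412 bits


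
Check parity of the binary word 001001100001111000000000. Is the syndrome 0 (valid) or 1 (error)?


Syndrome = XOR of all bits = 0 XOR 0 XOR 1 XOR 0 XOR 0 XOR 1 XOR 1 XOR 0 XOR 0 XOR 0 XOR 0 XOR 1 XOR 1 XOR 1 XOR 1 XOR 0 XOR 0 XOR 0 XOR 0 XOR 0 XOR 0 XOR 0 XOR 0 XOR 0 = 1

1


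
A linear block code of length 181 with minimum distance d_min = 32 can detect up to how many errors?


Detection capability = d_min - 1 = 32 - 1 = 31

31 errors


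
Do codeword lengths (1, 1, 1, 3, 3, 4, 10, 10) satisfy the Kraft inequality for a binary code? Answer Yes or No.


Kraft sum = sum(2^(-l_i)) = 1.8145, need <= 1. Result: violated (a binary prefix-free code with these lengths cannot exist)

No


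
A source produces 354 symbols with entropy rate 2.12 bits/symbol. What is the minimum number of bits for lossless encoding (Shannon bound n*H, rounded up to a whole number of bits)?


Minimum bits >= n * H = 354 * 2.12 = 750.48, rounded up to a whole number of bits = 751

751 bits


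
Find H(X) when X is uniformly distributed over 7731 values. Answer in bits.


H = log2(n) = log2(7731) = 12.9164

12.9164 bits


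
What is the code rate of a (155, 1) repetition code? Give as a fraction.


Rate = k/n = 1/155

1/155


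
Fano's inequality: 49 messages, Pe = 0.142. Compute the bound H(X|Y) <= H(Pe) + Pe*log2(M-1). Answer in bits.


H(Pe) = -Pe*log2(Pe) - (1-Pe)*log2(1-Pe) = -0.142*log2(0.142) - 0.858*log2(0.858) = 0.399877 + 0.189575 = 0.5895. Pe*log2(M-1) = 0.142*log2(48) = 0.793065. Bound = H(Pe) + Pe*log2(M-1) = 0.399877 + 0.189575 + 0.793065 = 1.3825

1.3825 bits


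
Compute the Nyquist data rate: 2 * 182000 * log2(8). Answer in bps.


Rate = 2 * B * log2(M) = 2 * 182000 * 3.0 = 1092000.0

1092000.0 bps


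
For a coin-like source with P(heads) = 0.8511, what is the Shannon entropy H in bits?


H = -p*log2(p) - (1-p)*log2(1-p). -0.8511*log2(0.8511) = 0.197965; -0.1489*log2(0.1489) = 0.409115. H = 0.197965 + 0.409115 = 0.6071

0.6071 bits


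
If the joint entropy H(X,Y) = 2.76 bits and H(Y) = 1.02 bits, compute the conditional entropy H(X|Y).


H(X|Y) = H(X,Y) - H(Y) = 2.76 - 1.02 = 1.74

1.74 bits


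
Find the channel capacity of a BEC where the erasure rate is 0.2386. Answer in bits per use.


C = 1 - epsilon = 1 - 0.2386 = 0.7614

0.7614 bits


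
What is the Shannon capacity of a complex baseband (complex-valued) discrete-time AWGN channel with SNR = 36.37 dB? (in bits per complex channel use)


SNR_linear = 10^(36.37/10) = 4335.1088; C = log2(1 + SNR_linear) = log2(1 + 4335.1088) = 12.0822

12.0822 bits/channel use


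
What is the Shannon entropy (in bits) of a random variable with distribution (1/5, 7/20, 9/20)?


H = -sum(p_i * log2(p_i)). Terms: -(1/5)*log2(1/5) = 0.464386; -(7/20)*log2(7/20) = 0.530101; -(9/20)*log2(9/20) = 0.518401. H = 0.464386 + 0.530101 + 0.518401 = 1.5129

1.5129 bits


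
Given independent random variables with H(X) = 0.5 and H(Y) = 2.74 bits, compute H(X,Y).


For independent variables, H(X,Y) = H(X) + H(Y) = 0.5 + 2.74 = 3.24

3.24 bits


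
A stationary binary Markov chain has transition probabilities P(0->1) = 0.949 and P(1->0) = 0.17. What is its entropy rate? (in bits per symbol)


Stationary distribution: pi_0 = p10/(p01+p10) = 0.1519, pi_1 = 0.8481. Entropy rate H' = pi_0*H(p01) + pi_1*H(p10) = 0.1519*0.2906 + 0.8481*0.6577 = 0.6019

0.6019 bits/symbol


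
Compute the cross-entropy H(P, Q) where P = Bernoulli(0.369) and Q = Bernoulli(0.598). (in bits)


H(P,Q) = -p*log2(q) - (1-p)*log2(1-q). -0.369*log2(0.598) = 0.273718; -0.631*log2(0.402) = 0.829596. H(P,Q) = 0.273718 + 0.829596 = 1.1033

1.1033 bits


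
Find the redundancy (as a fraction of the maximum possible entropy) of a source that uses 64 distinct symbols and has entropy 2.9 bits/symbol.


H_max = log2(K) = log2(64) = 6.0 bits/symbol. Redundancy = 1 - H/H_max = 1 - 2.9/6.0 = 1 - 0.4833 = 0.5167

0.5167


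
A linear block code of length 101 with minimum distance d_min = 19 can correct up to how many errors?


Correction capability = floor((d-1)/2) = floor((19-1)/2) = 9

9 errors


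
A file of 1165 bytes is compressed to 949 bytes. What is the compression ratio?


Ratio = original / compressed = 1165 / 949 = 1.2276

1.2276


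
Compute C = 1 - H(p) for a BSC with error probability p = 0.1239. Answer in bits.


H(p) = -p*log2(p) - (1-p)*log2(1-p) = -0.1239*log2(0.1239) - 0.8761*log2(0.8761) = 0.373280 + 0.167188 = 0.5405. C = 1 - H(p) = 1 - 0.5405 = 0.4595

0.4595 bits


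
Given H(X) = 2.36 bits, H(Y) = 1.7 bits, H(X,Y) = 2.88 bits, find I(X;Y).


I(X;Y) = H(X) + H(Y) - H(X,Y) = 2.36 + 1.7 - 2.88 = 1.18

1.18 bits


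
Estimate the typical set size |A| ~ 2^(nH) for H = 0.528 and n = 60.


log2|A_typical| = nH = 60 * 0.528 = 31.68, so |A_typical| ~ 2^31.68 = 3.441e+09

3.441e+09


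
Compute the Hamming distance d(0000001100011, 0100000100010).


Count differing positions: . ^ . . . . ^ . . . . . ^ = 3 differences

3


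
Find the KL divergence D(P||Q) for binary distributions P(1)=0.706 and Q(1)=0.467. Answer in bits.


KL = p*log2(p/q) + (1-p)*log2((1-p)/(1-q)) = 0.706*log2(0.706/0.467) + 0.294*log2(0.294/0.533) = 0.1686

0.1686 bits


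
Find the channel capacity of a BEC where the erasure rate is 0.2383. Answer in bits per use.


C = 1 - epsilon = 1 - 0.2383 = 0.7617

0.7617 bits


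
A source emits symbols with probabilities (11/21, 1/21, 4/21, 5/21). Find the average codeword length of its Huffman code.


Huffman construction (repeatedly merge the two least-probable nodes; each merge adds 1 bit to every symbol beneath it): 1/21 + 4/21 = 5/21; 5/21 + 5/21 = 10/21; 10/21 + 11/21 = 1. Resulting codeword lengths (in the order the probabilities were given): (1, 3, 3, 2). L_avg = sum(p_i * l_i) = 11/21*1 + 1/21*3 + 4/21*3 + 5/21*2 = 12/7 = 1.7143

1.7143 bits


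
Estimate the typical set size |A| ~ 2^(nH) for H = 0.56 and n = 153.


log2|A_typical| = nH = 153 * 0.56 = 85.68, so |A_typical| ~ 2^85.68 = 6.198e+25

6.198e+25


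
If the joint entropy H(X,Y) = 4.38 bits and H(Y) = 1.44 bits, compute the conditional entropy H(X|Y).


H(X|Y) = H(X,Y) - H(Y) = 4.38 - 1.44 = 2.94

2.94 bits


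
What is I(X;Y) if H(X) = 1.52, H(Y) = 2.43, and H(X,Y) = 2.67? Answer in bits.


I(X;Y) = H(X) + H(Y) - H(X,Y) = 1.52 + 2.43 - 2.67 = 1.28

1.28 bits


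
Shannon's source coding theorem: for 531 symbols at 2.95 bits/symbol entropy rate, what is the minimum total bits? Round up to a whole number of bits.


Minimum bits >= n * H = 531 * 2.95 = 1566.45, rounded up to a whole number of bits = 1567

1567 bits


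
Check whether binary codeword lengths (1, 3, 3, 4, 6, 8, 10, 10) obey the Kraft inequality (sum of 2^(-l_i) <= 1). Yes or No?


Kraft sum = sum(2^(-l_i)) = 0.834, need <= 1. Result: satisfied (a binary prefix-free code with these lengths exists)

Yes
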